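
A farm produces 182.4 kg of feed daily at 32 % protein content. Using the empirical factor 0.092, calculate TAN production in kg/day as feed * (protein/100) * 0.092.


Protein in feed = 182.4 * 32/100 = 58.368 kg/day
TAN = protein * 0.092 = 58.368 * 0.092 = 5.369856 kg/day

5.369856 kg/day


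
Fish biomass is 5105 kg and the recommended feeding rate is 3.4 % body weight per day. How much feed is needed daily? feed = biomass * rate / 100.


Feeding rate fraction = 3.4% / 100 = 0.034
Daily feed = 5105 kg * 0.034 = 173.57 kg/day

173.57 kg/day


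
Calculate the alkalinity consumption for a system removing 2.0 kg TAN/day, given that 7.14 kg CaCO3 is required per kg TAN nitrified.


Alkalinity factor: 7.14 kg CaCO3 consumed per kg TAN nitrified
alk = 2.0 kg TAN * 7.14 = 14.28 kg CaCO3/day

14.28 kg CaCO3/day


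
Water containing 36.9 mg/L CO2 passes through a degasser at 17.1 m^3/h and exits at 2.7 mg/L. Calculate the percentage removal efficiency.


CO2_out / CO2_in = 2.7 / 36.9 = 0.073170732
Fraction remaining = 0.073170732
efficiency = (1 - 0.073170732) * 100 = 92.6829 %

92.6829 %


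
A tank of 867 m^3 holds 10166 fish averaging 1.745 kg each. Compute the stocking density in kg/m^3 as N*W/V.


Total biomass = 10166 fish * 1.745 kg = 17739.67 kg
Density = total biomass / volume = 17739.67 / 867 = 20.461 kg/m^3

20.461 kg/m^3


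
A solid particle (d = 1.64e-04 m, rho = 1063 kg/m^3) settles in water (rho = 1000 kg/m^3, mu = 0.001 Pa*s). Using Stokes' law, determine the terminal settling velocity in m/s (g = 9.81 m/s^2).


Density difference: rho_p - rho_f = 1063 - 1000 = 63 kg/m^3
d^2 = (1.64e-04)^2 = 2.6896e-08 m^2
Numerator = (rho_p - rho_f) * g * d^2 = 63 * 9.81 * 2.6896e-08 = 1.6622535e-05
Denominator = 18 * mu = 18 * 0.001 = 0.018
v_s = 1.6622535e-05 / 0.018 = 9.23474e-04 m/s
Check: Re = rho_f * v_s * d / mu = 1000 * 9.23474e-04 * 1.64e-04 / 0.001 = 0.151 < 1, so Stokes' law applies.

9.23474e-04 m/s


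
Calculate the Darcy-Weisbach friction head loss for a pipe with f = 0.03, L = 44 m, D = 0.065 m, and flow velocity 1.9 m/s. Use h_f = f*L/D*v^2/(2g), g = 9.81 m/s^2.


v^2 = 1.9^2 = 3.61 m^2/s^2
L/D = 44/0.065 = 676.92308
h_f = f*(L/D)*v^2/(2g) = 0.03 * 676.92308 * 3.61 / 19.62 = 3.73653 m

3.73653 m


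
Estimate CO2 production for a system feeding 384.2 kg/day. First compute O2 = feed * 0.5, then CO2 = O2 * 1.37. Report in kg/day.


O2 = 384.2 * 0.5 = 192.1
CO2 = 192.1 * 1.37 = 263.177

263.177 kg/day


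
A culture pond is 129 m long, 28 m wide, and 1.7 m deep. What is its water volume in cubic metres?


Base area = L * W = 129 * 28 = 3612 m^2
Volume = area * depth = 3612 * 1.7 = 6140.4 m^3

6140.4 m^3


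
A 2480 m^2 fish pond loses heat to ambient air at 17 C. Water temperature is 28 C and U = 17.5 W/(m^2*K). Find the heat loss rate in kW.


Temperature difference dT = 28 - 17 = 11 K
Heat loss (W) = U * A * dT = 17.5 * 2480 * 11 = 477400 W
Convert to kW: 477400 / 1000 = 477.4 kW

477.4 kW


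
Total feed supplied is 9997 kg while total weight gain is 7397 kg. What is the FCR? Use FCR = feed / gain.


FCR = feed consumed / weight gained
FCR = 9997 kg / 7397 kg = 1.35149

1.35149


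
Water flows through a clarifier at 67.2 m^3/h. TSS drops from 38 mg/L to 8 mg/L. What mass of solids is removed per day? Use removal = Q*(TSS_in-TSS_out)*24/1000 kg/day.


Concentration drop: TSS_in - TSS_out = 38 - 8 = 30 mg/L
Hourly solids removed = Q * dTSS = 67.2 m^3/h * 30 mg/L = 2016 g/h  (m^3/h * mg/L = g/h)
Daily solids removed = 2016 * 24 = 48384 g/day
Convert g to kg: 48384 / 1000 = 48.384 kg/day

48.384 kg/day


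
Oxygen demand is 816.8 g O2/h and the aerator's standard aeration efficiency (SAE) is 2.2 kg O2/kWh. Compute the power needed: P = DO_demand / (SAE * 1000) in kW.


SAE in g O2/kWh = 2.2 * 1000 = 2200 g/kWh
P = DO_demand / SAE_g = 816.8 / 2200 = 0.371273 kW

0.371273 kW


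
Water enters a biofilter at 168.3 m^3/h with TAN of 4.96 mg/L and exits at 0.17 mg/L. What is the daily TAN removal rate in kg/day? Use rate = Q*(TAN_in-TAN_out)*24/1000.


Concentration drop: TAN_in - TAN_out = 4.96 - 0.17 = 4.79 mg/L
Hourly TAN removed = Q * dTAN = 168.3 m^3/h * 4.79 mg/L = 806.157 g/h  (m^3/h * mg/L = g/h)
Daily TAN removed = 806.157 * 24 = 19347.768 g/day
Convert to kg/day: 19347.768 / 1000 = 19.347768 kg/day

19.347768 kg/day


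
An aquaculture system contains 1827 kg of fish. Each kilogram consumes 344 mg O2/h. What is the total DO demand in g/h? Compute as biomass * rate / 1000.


Total O2 consumption (mg/h) = 1827 kg * 344 mg/(kg*h) = 628488 mg/h
Convert to g/h: 628488 / 1000 = 628.488 g/h

628.488 g/h


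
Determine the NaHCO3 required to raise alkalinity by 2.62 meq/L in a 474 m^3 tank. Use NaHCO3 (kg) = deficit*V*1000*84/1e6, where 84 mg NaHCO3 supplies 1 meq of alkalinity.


Tank volume in L = 474 m^3 * 1000 = 474000 L
Total meq required = 2.62 meq/L * 474000 L = 1241880 meq
NaHCO3 mass = 1241880 meq * 84 mg/meq / 1e6 = 104.318 kg

104.318 kg


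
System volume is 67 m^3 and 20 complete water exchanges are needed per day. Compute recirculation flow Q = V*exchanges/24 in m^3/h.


Daily recirculation volume = 67 m^3 * 20 = 1340 m^3/day
Flow rate Q = daily volume / 24 h = 1340 / 24 = 55.8333 m^3/h

55.8333 m^3/h


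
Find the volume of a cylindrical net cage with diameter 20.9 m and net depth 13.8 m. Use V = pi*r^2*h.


r = d/2 = 20.9/2 = 10.45 m
Base area = pi*r^2 = pi*10.45^2 = 343.06977 m^2
Volume = 343.06977 * 13.8 = 4734.36 m^3

4734.36 m^3


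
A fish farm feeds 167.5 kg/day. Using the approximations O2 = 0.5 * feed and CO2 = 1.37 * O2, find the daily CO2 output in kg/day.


O2 = 167.5 * 0.5 = 83.75
CO2 = 83.75 * 1.37 = 114.7375

114.7375 kg/day


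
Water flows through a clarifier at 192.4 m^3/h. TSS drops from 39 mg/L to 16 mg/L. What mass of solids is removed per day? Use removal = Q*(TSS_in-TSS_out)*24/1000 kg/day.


Concentration drop: TSS_in - TSS_out = 39 - 16 = 23 mg/L
Hourly solids removed = Q * dTSS = 192.4 m^3/h * 23 mg/L = 4425.2 g/h  (m^3/h * mg/L = g/h)
Daily solids removed = 4425.2 * 24 = 106204.8 g/day
Convert g to kg: 106204.8 / 1000 = 106.2048 kg/day

106.2048 kg/day


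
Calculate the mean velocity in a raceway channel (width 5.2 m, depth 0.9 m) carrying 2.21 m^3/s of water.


Cross-sectional area = W * d = 5.2 * 0.9 = 4.68 m^2
Velocity = Q / A = 2.21 / 4.68 = 0.472222 m/s

0.472222 m/s


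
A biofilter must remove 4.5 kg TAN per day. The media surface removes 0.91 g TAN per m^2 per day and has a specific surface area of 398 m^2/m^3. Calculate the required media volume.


A = 4.5*1000 / 0.91 = 4945.0549 m^2
V = 4945.0549 / 398 = 12.4248

12.4248 m^3


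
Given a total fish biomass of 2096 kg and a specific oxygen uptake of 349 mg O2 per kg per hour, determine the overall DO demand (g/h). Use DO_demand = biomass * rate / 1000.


Total O2 consumption (mg/h) = 2096 kg * 349 mg/(kg*h) = 731504 mg/h
Convert to g/h: 731504 / 1000 = 731.504 g/h

731.504 g/h


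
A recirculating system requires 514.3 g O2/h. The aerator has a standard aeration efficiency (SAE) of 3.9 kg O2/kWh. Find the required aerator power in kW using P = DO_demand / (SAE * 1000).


SAE in g O2/kWh = 3.9 * 1000 = 3900 g/kWh
P = DO_demand / SAE_g = 514.3 / 3900 = 0.131872 kW

0.131872 kW


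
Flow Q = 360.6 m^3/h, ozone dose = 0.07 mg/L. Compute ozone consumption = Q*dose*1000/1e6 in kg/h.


O3 demand (mg/h) = Q * dose * 1000 = 360.6 * 0.07 * 1000 = 25242 mg/h
Convert mg to kg: 25242 / 1e6 = 0.025242 kg/h

0.025242 kg/h


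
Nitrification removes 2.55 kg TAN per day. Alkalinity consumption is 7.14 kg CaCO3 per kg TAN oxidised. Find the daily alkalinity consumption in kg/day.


Alkalinity factor: 7.14 kg CaCO3 consumed per kg TAN nitrified
alk = 2.55 kg TAN * 7.14 = 18.207 kg CaCO3/day

18.207 kg CaCO3/day


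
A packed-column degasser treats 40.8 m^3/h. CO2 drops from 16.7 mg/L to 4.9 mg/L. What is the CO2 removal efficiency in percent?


CO2_out / CO2_in = 4.9 / 16.7 = 0.29341317
Fraction remaining = 0.29341317
efficiency = (1 - 0.29341317) * 100 = 70.6587 %

70.6587 %


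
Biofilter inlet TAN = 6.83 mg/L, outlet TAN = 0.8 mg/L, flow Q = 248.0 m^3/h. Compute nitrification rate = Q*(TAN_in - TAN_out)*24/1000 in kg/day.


Concentration drop: TAN_in - TAN_out = 6.83 - 0.8 = 6.03 mg/L
Hourly TAN removed = Q * dTAN = 248.0 m^3/h * 6.03 mg/L = 1495.44 g/h  (m^3/h * mg/L = g/h)
Daily TAN removed = 1495.44 * 24 = 35890.56 g/day
Convert to kg/day: 35890.56 / 1000 = 35.89056 kg/day

35.89056 kg/day


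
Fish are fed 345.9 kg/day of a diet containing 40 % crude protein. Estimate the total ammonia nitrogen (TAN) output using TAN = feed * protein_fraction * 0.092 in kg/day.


Protein in feed = 345.9 * 40/100 = 138.36 kg/day
TAN = protein * 0.092 = 138.36 * 0.092 = 12.72912 kg/day

12.72912 kg/day


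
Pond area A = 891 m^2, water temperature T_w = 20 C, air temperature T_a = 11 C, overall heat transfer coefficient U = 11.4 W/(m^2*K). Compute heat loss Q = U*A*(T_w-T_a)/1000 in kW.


Temperature difference dT = 20 - 11 = 9 K
Heat loss (W) = U * A * dT = 11.4 * 891 * 9 = 91416.6 W
Convert to kW: 91416.6 / 1000 = 91.4166 kW

91.4166 kW


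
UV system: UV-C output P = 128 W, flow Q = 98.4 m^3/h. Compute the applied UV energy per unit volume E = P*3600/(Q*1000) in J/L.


Energy delivered per hour = 128 W * 3600 s = 460800 J/h
Volume treated per hour = 98.4 m^3/h * 1000 = 98400 L/h
dose = 460800 / 98400 = 4.68293 J/L

4.68293 J/L


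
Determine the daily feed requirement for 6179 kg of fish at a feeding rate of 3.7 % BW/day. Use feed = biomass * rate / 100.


Feeding rate fraction = 3.7% / 100 = 0.037
Daily feed = 6179 kg * 0.037 = 228.623 kg/day

228.623 kg/day


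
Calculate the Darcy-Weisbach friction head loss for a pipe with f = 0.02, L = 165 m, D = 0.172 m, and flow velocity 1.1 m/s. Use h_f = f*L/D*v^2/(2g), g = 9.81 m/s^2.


v^2 = 1.1^2 = 1.21 m^2/s^2
L/D = 165/0.172 = 959.30233
h_f = f*(L/D)*v^2/(2g) = 0.02 * 959.30233 * 1.21 / 19.62 = 1.18324 m

1.18324 m


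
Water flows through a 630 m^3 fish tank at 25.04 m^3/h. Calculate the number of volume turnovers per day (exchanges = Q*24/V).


Daily flow volume = 25.04 m^3/h * 24 h = 600.96 m^3/day
Exchanges = daily flow / tank volume = 600.96 / 630 = 0.953905 exchanges/day

0.953905 exchanges/day


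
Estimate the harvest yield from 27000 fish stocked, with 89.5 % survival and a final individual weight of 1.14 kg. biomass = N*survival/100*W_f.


Survivors = 27000 * 89.5/100 = 24165 fish
Harvest biomass = survivors * W_f = 24165 * 1.14 = 27548.1 kg

27548.1 kg


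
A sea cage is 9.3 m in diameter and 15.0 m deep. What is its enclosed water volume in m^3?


r = d/2 = 9.3/2 = 4.65 m
Base area = pi*r^2 = pi*4.65^2 = 67.929087 m^2
Volume = 67.929087 * 15.0 = 1018.94 m^3

1018.94 m^3


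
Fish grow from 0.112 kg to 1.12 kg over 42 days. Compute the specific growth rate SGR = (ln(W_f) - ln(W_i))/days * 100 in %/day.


ln(W_f) = ln(1.12) = 0.11332869
ln(W_i) = ln(0.112) = -2.1892564
ln(W_f) - ln(W_i) = 0.11332869 - -2.1892564 = 2.3025851
SGR = 2.3025851 / 42 * 100 = 5.48235 %/day

5.48235 %/day


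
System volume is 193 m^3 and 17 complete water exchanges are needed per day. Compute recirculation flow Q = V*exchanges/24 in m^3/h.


Daily recirculation volume = 193 m^3 * 17 = 3281 m^3/day
Flow rate Q = daily volume / 24 h = 3281 / 24 = 136.708 m^3/h

136.708 m^3/h


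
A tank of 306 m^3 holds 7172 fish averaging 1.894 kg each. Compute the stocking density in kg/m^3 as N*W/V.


Total biomass = 7172 fish * 1.894 kg = 13583.768 kg
Density = total biomass / volume = 13583.768 / 306 = 44.3914 kg/m^3

44.3914 kg/m^3


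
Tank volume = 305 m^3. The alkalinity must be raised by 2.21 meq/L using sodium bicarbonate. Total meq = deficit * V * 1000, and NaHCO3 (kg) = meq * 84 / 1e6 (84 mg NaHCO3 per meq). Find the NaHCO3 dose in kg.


Tank volume in L = 305 m^3 * 1000 = 305000 L
Total meq required = 2.21 meq/L * 305000 L = 674050 meq
NaHCO3 mass = 674050 meq * 84 mg/meq / 1e6 = 56.6202 kg

56.6202 kg


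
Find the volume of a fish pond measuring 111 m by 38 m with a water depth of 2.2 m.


Base area = L * W = 111 * 38 = 4218 m^2
Volume = area * depth = 4218 * 2.2 = 9279.6 m^3

9279.6 m^3


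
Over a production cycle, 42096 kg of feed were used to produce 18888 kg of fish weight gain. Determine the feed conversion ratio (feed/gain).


FCR = feed consumed / weight gained
FCR = 42096 kg / 18888 kg = 2.22872

2.22872


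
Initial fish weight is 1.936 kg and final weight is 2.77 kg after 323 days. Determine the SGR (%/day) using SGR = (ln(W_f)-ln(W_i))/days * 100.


ln(W_f) = ln(2.77) = 1.0188473
ln(W_i) = ln(1.936) = 0.66062399
ln(W_f) - ln(W_i) = 1.0188473 - 0.66062399 = 0.35822331
SGR = 0.35822331 / 323 * 100 = 0.110905 %/day

0.110905 %/day


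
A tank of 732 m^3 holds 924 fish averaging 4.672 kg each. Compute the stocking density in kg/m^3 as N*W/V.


Total biomass = 924 fish * 4.672 kg = 4316.928 kg
Density = total biomass / volume = 4316.928 / 732 = 5.89744 kg/m^3

5.89744 kg/m^3


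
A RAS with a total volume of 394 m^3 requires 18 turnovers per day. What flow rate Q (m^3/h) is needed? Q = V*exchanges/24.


Daily recirculation volume = 394 m^3 * 18 = 7092 m^3/day
Flow rate Q = daily volume / 24 h = 7092 / 24 = 295.5 m^3/h

295.5 m^3/h


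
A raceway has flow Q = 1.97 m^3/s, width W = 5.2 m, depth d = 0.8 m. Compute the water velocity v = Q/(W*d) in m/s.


Cross-sectional area = W * d = 5.2 * 0.8 = 4.16 m^2
Velocity = Q / A = 1.97 / 4.16 = 0.473558 m/s

0.473558 m/s


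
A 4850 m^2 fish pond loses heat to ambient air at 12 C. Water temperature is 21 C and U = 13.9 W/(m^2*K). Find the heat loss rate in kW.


Temperature difference dT = 21 - 12 = 9 K
Heat loss (W) = U * A * dT = 13.9 * 4850 * 9 = 606735 W
Convert to kW: 606735 / 1000 = 606.735 kW

606.735 kW


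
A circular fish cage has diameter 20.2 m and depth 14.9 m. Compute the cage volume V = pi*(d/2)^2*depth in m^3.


r = d/2 = 20.2/2 = 10.1 m
Base area = pi*r^2 = pi*10.1^2 = 320.47387 m^2
Volume = 320.47387 * 14.9 = 4775.06 m^3

4775.06 m^3


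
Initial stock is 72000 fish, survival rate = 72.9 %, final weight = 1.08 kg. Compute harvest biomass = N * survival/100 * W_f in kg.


Survivors = 72000 * 72.9/100 = 52488 fish
Harvest biomass = survivors * W_f = 52488 * 1.08 = 56687.04 kg

56687.04 kg


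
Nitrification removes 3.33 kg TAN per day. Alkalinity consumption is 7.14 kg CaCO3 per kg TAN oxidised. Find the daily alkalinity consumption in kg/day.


Alkalinity factor: 7.14 kg CaCO3 consumed per kg TAN nitrified
alk = 3.33 kg TAN * 7.14 = 23.7762 kg CaCO3/day

23.7762 kg CaCO3/day


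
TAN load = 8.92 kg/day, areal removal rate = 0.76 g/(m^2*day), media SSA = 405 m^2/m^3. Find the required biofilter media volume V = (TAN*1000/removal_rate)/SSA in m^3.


A = 8.92*1000 / 0.76 = 11736.842 m^2
V = 11736.842 / 405 = 28.9799

28.9799 m^3


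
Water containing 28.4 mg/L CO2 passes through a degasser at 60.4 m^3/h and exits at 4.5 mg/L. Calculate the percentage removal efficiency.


CO2_out / CO2_in = 4.5 / 28.4 = 0.1584507
Fraction remaining = 0.1584507
efficiency = (1 - 0.1584507) * 100 = 84.1549 %

84.1549 %


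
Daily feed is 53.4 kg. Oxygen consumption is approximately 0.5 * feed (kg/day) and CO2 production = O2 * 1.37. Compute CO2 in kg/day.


O2 = 53.4 * 0.5 = 26.7
CO2 = 26.7 * 1.37 = 36.579

36.579 kg/day


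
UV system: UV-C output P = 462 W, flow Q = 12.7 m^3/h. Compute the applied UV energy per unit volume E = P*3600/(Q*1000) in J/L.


Energy delivered per hour = 462 W * 3600 s = 1663200 J/h
Volume treated per hour = 12.7 m^3/h * 1000 = 12700 L/h
dose = 1663200 / 12700 = 130.961 J/L

130.961 J/L


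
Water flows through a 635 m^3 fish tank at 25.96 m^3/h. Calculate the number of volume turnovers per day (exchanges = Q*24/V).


Daily flow volume = 25.96 m^3/h * 24 h = 623.04 m^3/day
Exchanges = daily flow / tank volume = 623.04 / 635 = 0.981165 exchanges/day

0.981165 exchanges/day


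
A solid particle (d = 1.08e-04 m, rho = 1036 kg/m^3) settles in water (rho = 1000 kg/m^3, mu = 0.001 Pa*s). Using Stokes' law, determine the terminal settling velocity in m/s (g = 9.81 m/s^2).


Density difference: rho_p - rho_f = 1036 - 1000 = 36 kg/m^3
d^2 = (1.08e-04)^2 = 1.1664e-08 m^2
Numerator = (rho_p - rho_f) * g * d^2 = 36 * 9.81 * 1.1664e-08 = 4.1192582e-06
Denominator = 18 * mu = 18 * 0.001 = 0.018
v_s = 4.1192582e-06 / 0.018 = 2.28848e-04 m/s
Check: Re = rho_f * v_s * d / mu = 1000 * 2.28848e-04 * 1.08e-04 / 0.001 = 0.0247 < 1, so Stokes' law applies.

2.28848e-04 m/s


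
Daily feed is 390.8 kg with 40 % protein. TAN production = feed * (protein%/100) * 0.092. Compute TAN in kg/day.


Protein in feed = 390.8 * 40/100 = 156.32 kg/day
TAN = protein * 0.092 = 156.32 * 0.092 = 14.38144 kg/day

14.38144 kg/day


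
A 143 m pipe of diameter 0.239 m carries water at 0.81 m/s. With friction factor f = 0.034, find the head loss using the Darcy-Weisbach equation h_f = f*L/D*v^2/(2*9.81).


v^2 = 0.81^2 = 0.6561 m^2/s^2
L/D = 143/0.239 = 598.32636
h_f = f*(L/D)*v^2/(2g) = 0.034 * 598.32636 * 0.6561 / 19.62 = 0.680281 m

0.680281 m


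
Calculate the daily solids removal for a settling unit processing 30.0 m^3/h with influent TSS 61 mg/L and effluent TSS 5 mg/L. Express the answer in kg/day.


Concentration drop: TSS_in - TSS_out = 61 - 5 = 56 mg/L
Hourly solids removed = Q * dTSS = 30.0 m^3/h * 56 mg/L = 1680 g/h  (m^3/h * mg/L = g/h)
Daily solids removed = 1680 * 24 = 40320 g/day
Convert g to kg: 40320 / 1000 = 40.32 kg/day

40.32 kg/day


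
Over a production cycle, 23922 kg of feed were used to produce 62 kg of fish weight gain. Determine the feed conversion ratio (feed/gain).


FCR = feed consumed / weight gained
FCR = 23922 kg / 62 kg = 385.839

385.839


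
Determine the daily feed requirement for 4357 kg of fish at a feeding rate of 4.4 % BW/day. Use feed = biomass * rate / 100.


Feeding rate fraction = 4.4% / 100 = 0.044
Daily feed = 4357 kg * 0.044 = 191.708 kg/day

191.708 kg/day


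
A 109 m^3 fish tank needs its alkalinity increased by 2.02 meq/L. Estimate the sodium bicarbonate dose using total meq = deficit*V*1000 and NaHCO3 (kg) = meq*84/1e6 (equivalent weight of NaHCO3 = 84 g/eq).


Tank volume in L = 109 m^3 * 1000 = 109000 L
Total meq required = 2.02 meq/L * 109000 L = 220180 meq
NaHCO3 mass = 220180 meq * 84 mg/meq / 1e6 = 18.4951 kg

18.4951 kg


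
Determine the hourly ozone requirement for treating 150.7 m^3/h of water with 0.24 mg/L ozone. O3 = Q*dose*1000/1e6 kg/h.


O3 demand (mg/h) = Q * dose * 1000 = 150.7 * 0.24 * 1000 = 36168 mg/h
Convert mg to kg: 36168 / 1e6 = 0.036168 kg/h

0.036168 kg/h


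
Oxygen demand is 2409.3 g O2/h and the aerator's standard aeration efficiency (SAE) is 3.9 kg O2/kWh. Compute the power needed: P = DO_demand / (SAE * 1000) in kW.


SAE in g O2/kWh = 3.9 * 1000 = 3900 g/kWh
P = DO_demand / SAE_g = 2409.3 / 3900 = 0.617769 kW

0.617769 kW


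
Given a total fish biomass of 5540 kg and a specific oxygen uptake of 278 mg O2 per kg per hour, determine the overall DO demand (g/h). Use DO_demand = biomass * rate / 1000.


Total O2 consumption (mg/h) = 5540 kg * 278 mg/(kg*h) = 1540120 mg/h
Convert to g/h: 1540120 / 1000 = 1540.12 g/h

1540.12 g/h


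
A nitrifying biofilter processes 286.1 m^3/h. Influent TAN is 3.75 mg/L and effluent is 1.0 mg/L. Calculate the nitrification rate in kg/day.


Concentration drop: TAN_in - TAN_out = 3.75 - 1.0 = 2.75 mg/L
Hourly TAN removed = Q * dTAN = 286.1 m^3/h * 2.75 mg/L = 786.775 g/h  (m^3/h * mg/L = g/h)
Daily TAN removed = 786.775 * 24 = 18882.6 g/day
Convert to kg/day: 18882.6 / 1000 = 18.8826 kg/day

18.8826 kg/day


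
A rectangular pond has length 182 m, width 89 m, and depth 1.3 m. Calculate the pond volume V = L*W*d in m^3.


Base area = L * W = 182 * 89 = 16198 m^2
Volume = area * depth = 16198 * 1.3 = 21057.4 m^3

21057.4 m^3


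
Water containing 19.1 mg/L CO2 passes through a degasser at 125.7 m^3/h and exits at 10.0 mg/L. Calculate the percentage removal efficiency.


CO2_out / CO2_in = 10.0 / 19.1 = 0.52356021
Fraction remaining = 0.52356021
efficiency = (1 - 0.52356021) * 100 = 47.644 %

47.644 %


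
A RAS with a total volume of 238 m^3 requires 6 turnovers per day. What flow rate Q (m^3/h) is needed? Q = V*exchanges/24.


Daily recirculation volume = 238 m^3 * 6 = 1428 m^3/day
Flow rate Q = daily volume / 24 h = 1428 / 24 = 59.5 m^3/h

59.5 m^3/h


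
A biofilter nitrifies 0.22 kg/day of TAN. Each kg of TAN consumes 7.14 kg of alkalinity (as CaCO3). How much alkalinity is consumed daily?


Alkalinity factor: 7.14 kg CaCO3 consumed per kg TAN nitrified
alk = 0.22 kg TAN * 7.14 = 1.5708 kg CaCO3/day

1.5708 kg CaCO3/day


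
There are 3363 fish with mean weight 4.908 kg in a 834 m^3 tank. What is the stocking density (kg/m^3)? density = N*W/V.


Total biomass = 3363 fish * 4.908 kg = 16505.604 kg
Density = total biomass / volume = 16505.604 / 834 = 19.7909 kg/m^3

19.7909 kg/m^3


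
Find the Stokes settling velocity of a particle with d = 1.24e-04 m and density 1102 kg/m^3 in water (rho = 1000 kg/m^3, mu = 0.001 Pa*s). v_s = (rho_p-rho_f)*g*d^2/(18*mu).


Density difference: rho_p - rho_f = 1102 - 1000 = 102 kg/m^3
d^2 = (1.24e-04)^2 = 1.5376e-08 m^2
Numerator = (rho_p - rho_f) * g * d^2 = 102 * 9.81 * 1.5376e-08 = 1.5385533e-05
Denominator = 18 * mu = 18 * 0.001 = 0.018
v_s = 1.5385533e-05 / 0.018 = 8.54752e-04 m/s
Check: Re = rho_f * v_s * d / mu = 1000 * 8.54752e-04 * 1.24e-04 / 0.001 = 0.106 < 1, so Stokes' law applies.

8.54752e-04 m/s


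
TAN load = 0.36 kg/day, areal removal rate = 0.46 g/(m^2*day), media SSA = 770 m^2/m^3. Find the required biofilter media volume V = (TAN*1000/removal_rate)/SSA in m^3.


A = 0.36*1000 / 0.46 = 782.6087 m^2
V = 782.6087 / 770 = 1.01637

1.01637 m^3


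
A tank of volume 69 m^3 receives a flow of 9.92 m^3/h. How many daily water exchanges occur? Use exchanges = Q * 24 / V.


Daily flow volume = 9.92 m^3/h * 24 h = 238.08 m^3/day
Exchanges = daily flow / tank volume = 238.08 / 69 = 3.45043 exchanges/day

3.45043 exchanges/day


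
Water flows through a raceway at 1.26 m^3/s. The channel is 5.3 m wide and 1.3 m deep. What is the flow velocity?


Cross-sectional area = W * d = 5.3 * 1.3 = 6.89 m^2
Velocity = Q / A = 1.26 / 6.89 = 0.182874 m/s

0.182874 m/s


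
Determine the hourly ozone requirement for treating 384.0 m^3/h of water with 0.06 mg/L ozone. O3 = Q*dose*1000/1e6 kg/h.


O3 demand (mg/h) = Q * dose * 1000 = 384.0 * 0.06 * 1000 = 23040 mg/h
Convert mg to kg: 23040 / 1e6 = 0.02304 kg/h

0.02304 kg/h


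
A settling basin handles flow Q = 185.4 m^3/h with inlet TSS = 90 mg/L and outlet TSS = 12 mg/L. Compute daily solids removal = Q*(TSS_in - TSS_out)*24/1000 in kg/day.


Concentration drop: TSS_in - TSS_out = 90 - 12 = 78 mg/L
Hourly solids removed = Q * dTSS = 185.4 m^3/h * 78 mg/L = 14461.2 g/h  (m^3/h * mg/L = g/h)
Daily solids removed = 14461.2 * 24 = 347068.8 g/day
Convert g to kg: 347068.8 / 1000 = 347.0688 kg/day

347.0688 kg/day


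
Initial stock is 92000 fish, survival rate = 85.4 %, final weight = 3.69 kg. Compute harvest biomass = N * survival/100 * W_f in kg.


Survivors = 92000 * 85.4/100 = 78568 fish
Harvest biomass = survivors * W_f = 78568 * 3.69 = 289915.92 kg

289915.92 kg


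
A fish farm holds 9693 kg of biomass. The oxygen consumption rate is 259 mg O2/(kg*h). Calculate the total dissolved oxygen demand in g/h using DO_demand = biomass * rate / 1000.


Total O2 consumption (mg/h) = 9693 kg * 259 mg/(kg*h) = 2510487 mg/h
Convert to g/h: 2510487 / 1000 = 2510.487 g/h

2510.487 g/h


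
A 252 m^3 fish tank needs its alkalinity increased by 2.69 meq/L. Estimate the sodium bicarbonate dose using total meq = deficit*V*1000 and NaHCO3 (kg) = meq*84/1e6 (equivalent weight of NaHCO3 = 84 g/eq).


Tank volume in L = 252 m^3 * 1000 = 252000 L
Total meq required = 2.69 meq/L * 252000 L = 677880 meq
NaHCO3 mass = 677880 meq * 84 mg/meq / 1e6 = 56.9419 kg

56.9419 kg


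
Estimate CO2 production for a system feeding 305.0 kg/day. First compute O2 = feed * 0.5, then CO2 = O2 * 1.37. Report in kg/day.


O2 = 305.0 * 0.5 = 152.5
CO2 = 152.5 * 1.37 = 208.925

208.925 kg/day


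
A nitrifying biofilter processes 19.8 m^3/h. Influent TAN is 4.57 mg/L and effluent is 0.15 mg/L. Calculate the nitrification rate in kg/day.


Concentration drop: TAN_in - TAN_out = 4.57 - 0.15 = 4.42 mg/L
Hourly TAN removed = Q * dTAN = 19.8 m^3/h * 4.42 mg/L = 87.516 g/h  (m^3/h * mg/L = g/h)
Daily TAN removed = 87.516 * 24 = 2100.384 g/day
Convert to kg/day: 2100.384 / 1000 = 2.100384 kg/day

2.100384 kg/day


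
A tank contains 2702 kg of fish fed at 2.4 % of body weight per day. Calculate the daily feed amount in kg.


Feeding rate fraction = 2.4% / 100 = 0.024
Daily feed = 2702 kg * 0.024 = 64.848 kg/day

64.848 kg/day


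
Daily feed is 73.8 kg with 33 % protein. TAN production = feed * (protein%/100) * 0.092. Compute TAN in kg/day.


Protein in feed = 73.8 * 33/100 = 24.354 kg/day
TAN = protein * 0.092 = 24.354 * 0.092 = 2.240568 kg/day

2.240568 kg/day


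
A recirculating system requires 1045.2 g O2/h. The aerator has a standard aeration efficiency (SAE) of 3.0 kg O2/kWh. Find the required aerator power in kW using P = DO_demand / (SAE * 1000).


SAE in g O2/kWh = 3.0 * 1000 = 3000 g/kWh
P = DO_demand / SAE_g = 1045.2 / 3000 = 0.3484 kW

0.3484 kW


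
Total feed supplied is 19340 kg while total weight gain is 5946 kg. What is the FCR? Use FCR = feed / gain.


FCR = feed consumed / weight gained
FCR = 19340 kg / 5946 kg = 3.25261

3.25261


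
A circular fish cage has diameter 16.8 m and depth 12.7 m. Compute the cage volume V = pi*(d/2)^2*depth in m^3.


r = d/2 = 16.8/2 = 8.4 m
Base area = pi*r^2 = pi*8.4^2 = 221.67078 m^2
Volume = 221.67078 * 12.7 = 2815.22 m^3

2815.22 m^3


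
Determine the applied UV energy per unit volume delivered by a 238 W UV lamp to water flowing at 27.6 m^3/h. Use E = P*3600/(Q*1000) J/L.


Energy delivered per hour = 238 W * 3600 s = 856800 J/h
Volume treated per hour = 27.6 m^3/h * 1000 = 27600 L/h
dose = 856800 / 27600 = 31.0435 J/L

31.0435 J/L


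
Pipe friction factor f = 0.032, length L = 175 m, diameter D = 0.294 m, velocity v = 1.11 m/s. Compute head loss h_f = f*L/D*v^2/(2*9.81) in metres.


v^2 = 1.11^2 = 1.2321 m^2/s^2
L/D = 175/0.294 = 595.2381
h_f = f*(L/D)*v^2/(2g) = 0.032 * 595.2381 * 1.2321 / 19.62 = 1.19616 m

1.19616 m


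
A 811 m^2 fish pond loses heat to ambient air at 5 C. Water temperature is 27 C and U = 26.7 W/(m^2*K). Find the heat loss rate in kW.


Temperature difference dT = 27 - 5 = 22 K
Heat loss (W) = U * A * dT = 26.7 * 811 * 22 = 476381.4 W
Convert to kW: 476381.4 / 1000 = 476.3814 kW

476.3814 kW


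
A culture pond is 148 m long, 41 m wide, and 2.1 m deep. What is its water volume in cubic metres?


Base area = L * W = 148 * 41 = 6068 m^2
Volume = area * depth = 6068 * 2.1 = 12742.8 m^3

12742.8 m^3


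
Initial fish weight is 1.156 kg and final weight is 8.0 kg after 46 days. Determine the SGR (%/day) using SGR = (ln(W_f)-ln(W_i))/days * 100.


ln(W_f) = ln(8.0) = 2.0794415
ln(W_i) = ln(1.156) = 0.14496577
ln(W_f) - ln(W_i) = 2.0794415 - 0.14496577 = 1.9344757
SGR = 1.9344757 / 46 * 100 = 4.20538 %/day

4.20538 %/day


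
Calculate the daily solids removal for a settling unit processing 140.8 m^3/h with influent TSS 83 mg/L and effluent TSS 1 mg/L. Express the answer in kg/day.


Concentration drop: TSS_in - TSS_out = 83 - 1 = 82 mg/L
Hourly solids removed = Q * dTSS = 140.8 m^3/h * 82 mg/L = 11545.6 g/h  (m^3/h * mg/L = g/h)
Daily solids removed = 11545.6 * 24 = 277094.4 g/day
Convert g to kg: 277094.4 / 1000 = 277.0944 kg/day

277.0944 kg/day


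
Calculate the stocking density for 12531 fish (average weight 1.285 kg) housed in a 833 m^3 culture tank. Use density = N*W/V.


Total biomass = 12531 fish * 1.285 kg = 16102.335 kg
Density = total biomass / volume = 16102.335 / 833 = 19.3305 kg/m^3

19.3305 kg/m^3


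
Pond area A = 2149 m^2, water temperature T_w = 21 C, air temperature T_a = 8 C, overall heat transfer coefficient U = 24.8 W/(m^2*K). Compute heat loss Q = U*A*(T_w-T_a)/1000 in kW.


Temperature difference dT = 21 - 8 = 13 K
Heat loss (W) = U * A * dT = 24.8 * 2149 * 13 = 692837.6 W
Convert to kW: 692837.6 / 1000 = 692.8376 kW

692.8376 kW


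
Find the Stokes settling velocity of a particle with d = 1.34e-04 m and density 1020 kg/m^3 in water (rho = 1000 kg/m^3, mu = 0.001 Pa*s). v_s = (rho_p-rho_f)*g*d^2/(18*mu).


Density difference: rho_p - rho_f = 1020 - 1000 = 20 kg/m^3
d^2 = (1.34e-04)^2 = 1.7956e-08 m^2
Numerator = (rho_p - rho_f) * g * d^2 = 20 * 9.81 * 1.7956e-08 = 3.5229672e-06
Denominator = 18 * mu = 18 * 0.001 = 0.018
v_s = 3.5229672e-06 / 0.018 = 1.9572e-04 m/s
Check: Re = rho_f * v_s * d / mu = 1000 * 1.9572e-04 * 1.34e-04 / 0.001 = 0.0262 < 1, so Stokes' law applies.

1.9572e-04 m/s


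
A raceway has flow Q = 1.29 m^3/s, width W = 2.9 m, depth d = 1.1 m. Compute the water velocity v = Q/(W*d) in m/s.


Cross-sectional area = W * d = 2.9 * 1.1 = 3.19 m^2
Velocity = Q / A = 1.29 / 3.19 = 0.404389 m/s

0.404389 m/s


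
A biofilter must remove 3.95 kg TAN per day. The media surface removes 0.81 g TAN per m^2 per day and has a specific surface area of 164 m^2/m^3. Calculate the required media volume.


A = 3.95*1000 / 0.81 = 4876.5432 m^2
V = 4876.5432 / 164 = 29.735

29.735 m^3


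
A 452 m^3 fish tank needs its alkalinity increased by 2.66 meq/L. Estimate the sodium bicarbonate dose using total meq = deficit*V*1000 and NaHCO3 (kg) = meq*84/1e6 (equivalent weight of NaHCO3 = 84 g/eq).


Tank volume in L = 452 m^3 * 1000 = 452000 L
Total meq required = 2.66 meq/L * 452000 L = 1202320 meq
NaHCO3 mass = 1202320 meq * 84 mg/meq / 1e6 = 100.995 kg

100.995 kg


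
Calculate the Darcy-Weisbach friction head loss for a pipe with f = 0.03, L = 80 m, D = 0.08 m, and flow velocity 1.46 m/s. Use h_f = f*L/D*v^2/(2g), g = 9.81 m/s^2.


v^2 = 1.46^2 = 2.1316 m^2/s^2
L/D = 80/0.08 = 1000
h_f = f*(L/D)*v^2/(2g) = 0.03 * 1000 * 2.1316 / 19.62 = 3.25933 m

3.25933 m


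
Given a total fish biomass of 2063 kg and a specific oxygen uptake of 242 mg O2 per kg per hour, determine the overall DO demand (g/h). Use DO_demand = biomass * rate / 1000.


Total O2 consumption (mg/h) = 2063 kg * 242 mg/(kg*h) = 499246 mg/h
Convert to g/h: 499246 / 1000 = 499.246 g/h

499.246 g/h


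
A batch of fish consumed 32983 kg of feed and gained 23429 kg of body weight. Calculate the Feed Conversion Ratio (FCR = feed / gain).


FCR = feed consumed / weight gained
FCR = 32983 kg / 23429 kg = 1.40779

1.40779


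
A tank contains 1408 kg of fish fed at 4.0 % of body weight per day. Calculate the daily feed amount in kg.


Feeding rate fraction = 4.0% / 100 = 0.04
Daily feed = 1408 kg * 0.04 = 56.32 kg/day

56.32 kg/day


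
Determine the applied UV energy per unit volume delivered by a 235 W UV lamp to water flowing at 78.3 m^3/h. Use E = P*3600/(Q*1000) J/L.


Energy delivered per hour = 235 W * 3600 s = 846000 J/h
Volume treated per hour = 78.3 m^3/h * 1000 = 78300 L/h
dose = 846000 / 78300 = 10.8046 J/L

10.8046 J/L


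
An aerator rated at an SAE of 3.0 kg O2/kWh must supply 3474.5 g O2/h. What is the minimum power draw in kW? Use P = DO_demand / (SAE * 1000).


SAE in g O2/kWh = 3.0 * 1000 = 3000 g/kWh
P = DO_demand / SAE_g = 3474.5 / 3000 = 1.15817 kW

1.15817 kW


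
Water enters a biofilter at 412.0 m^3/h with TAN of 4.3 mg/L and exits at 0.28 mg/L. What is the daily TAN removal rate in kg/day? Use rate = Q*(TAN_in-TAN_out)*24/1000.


Concentration drop: TAN_in - TAN_out = 4.3 - 0.28 = 4.02 mg/L
Hourly TAN removed = Q * dTAN = 412.0 m^3/h * 4.02 mg/L = 1656.24 g/h  (m^3/h * mg/L = g/h)
Daily TAN removed = 1656.24 * 24 = 39749.76 g/day
Convert to kg/day: 39749.76 / 1000 = 39.74976 kg/day

39.74976 kg/day


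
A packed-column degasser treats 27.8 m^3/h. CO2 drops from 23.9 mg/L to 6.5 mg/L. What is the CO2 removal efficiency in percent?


CO2_out / CO2_in = 6.5 / 23.9 = 0.27196653
Fraction remaining = 0.27196653
efficiency = (1 - 0.27196653) * 100 = 72.8033 %

72.8033 %


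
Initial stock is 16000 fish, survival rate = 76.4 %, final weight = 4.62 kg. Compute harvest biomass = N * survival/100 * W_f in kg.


Survivors = 16000 * 76.4/100 = 12224 fish
Harvest biomass = survivors * W_f = 12224 * 4.62 = 56474.88 kg

56474.88 kg


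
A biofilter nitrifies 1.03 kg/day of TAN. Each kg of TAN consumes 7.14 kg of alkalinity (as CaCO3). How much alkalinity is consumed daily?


Alkalinity factor: 7.14 kg CaCO3 consumed per kg TAN nitrified
alk = 1.03 kg TAN * 7.14 = 7.3542 kg CaCO3/day

7.3542 kg CaCO3/day


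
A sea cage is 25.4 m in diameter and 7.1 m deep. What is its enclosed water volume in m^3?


r = d/2 = 25.4/2 = 12.7 m
Base area = pi*r^2 = pi*12.7^2 = 506.70748 m^2
Volume = 506.70748 * 7.1 = 3597.62 m^3

3597.62 m^3


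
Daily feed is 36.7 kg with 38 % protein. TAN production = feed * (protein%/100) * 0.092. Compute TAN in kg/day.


Protein in feed = 36.7 * 38/100 = 13.946 kg/day
TAN = protein * 0.092 = 13.946 * 0.092 = 1.283032 kg/day

1.283032 kg/day


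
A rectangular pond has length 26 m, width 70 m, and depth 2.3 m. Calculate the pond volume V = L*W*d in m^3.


Base area = L * W = 26 * 70 = 1820 m^2
Volume = area * depth = 1820 * 2.3 = 4186 m^3

4186 m^3


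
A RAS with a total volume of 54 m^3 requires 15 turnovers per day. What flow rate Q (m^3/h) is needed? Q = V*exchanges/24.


Daily recirculation volume = 54 m^3 * 15 = 810 m^3/day
Flow rate Q = daily volume / 24 h = 810 / 24 = 33.75 m^3/h

33.75 m^3/h


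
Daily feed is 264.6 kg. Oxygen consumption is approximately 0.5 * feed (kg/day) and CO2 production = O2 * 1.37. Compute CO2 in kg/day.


O2 = 264.6 * 0.5 = 132.3
CO2 = 132.3 * 1.37 = 181.251

181.251 kg/day


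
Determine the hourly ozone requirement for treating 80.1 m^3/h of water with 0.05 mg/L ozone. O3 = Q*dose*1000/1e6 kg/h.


O3 demand (mg/h) = Q * dose * 1000 = 80.1 * 0.05 * 1000 = 4005 mg/h
Convert mg to kg: 4005 / 1e6 = 0.004005 kg/h

0.004005 kg/h


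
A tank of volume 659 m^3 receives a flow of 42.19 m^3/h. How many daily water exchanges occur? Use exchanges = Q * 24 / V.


Daily flow volume = 42.19 m^3/h * 24 h = 1012.56 m^3/day
Exchanges = daily flow / tank volume = 1012.56 / 659 = 1.53651 exchanges/day

1.53651 exchanges/day


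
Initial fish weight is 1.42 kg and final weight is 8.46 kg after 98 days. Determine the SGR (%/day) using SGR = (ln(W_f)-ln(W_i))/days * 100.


ln(W_f) = ln(8.46) = 2.1353492
ln(W_i) = ln(1.42) = 0.35065687
ln(W_f) - ln(W_i) = 2.1353492 - 0.35065687 = 1.7846923
SGR = 1.7846923 / 98 * 100 = 1.82111 %/day

1.82111 %/day


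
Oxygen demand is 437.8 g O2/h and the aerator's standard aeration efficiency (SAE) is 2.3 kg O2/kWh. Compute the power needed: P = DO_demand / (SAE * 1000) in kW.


SAE in g O2/kWh = 2.3 * 1000 = 2300 g/kWh
P = DO_demand / SAE_g = 437.8 / 2300 = 0.190348 kW

0.190348 kW


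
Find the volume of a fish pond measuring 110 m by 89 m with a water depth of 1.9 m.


Base area = L * W = 110 * 89 = 9790 m^2
Volume = area * depth = 9790 * 1.9 = 18601 m^3

18601 m^3


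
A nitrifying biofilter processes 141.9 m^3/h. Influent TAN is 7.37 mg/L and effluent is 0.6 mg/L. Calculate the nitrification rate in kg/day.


Concentration drop: TAN_in - TAN_out = 7.37 - 0.6 = 6.77 mg/L
Hourly TAN removed = Q * dTAN = 141.9 m^3/h * 6.77 mg/L = 960.663 g/h  (m^3/h * mg/L = g/h)
Daily TAN removed = 960.663 * 24 = 23055.912 g/day
Convert to kg/day: 23055.912 / 1000 = 23.055912 kg/day

23.055912 kg/day


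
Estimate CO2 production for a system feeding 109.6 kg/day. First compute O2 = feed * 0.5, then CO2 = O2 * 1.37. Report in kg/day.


O2 = 109.6 * 0.5 = 54.8
CO2 = 54.8 * 1.37 = 75.076

75.076 kg/day


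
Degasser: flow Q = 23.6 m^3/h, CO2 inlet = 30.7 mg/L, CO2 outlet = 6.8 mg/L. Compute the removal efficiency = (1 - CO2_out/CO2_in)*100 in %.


CO2_out / CO2_in = 6.8 / 30.7 = 0.22149837
Fraction remaining = 0.22149837
efficiency = (1 - 0.22149837) * 100 = 77.8502 %

77.8502 %


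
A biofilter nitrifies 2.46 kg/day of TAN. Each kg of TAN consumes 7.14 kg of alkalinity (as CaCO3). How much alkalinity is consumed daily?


Alkalinity factor: 7.14 kg CaCO3 consumed per kg TAN nitrified
alk = 2.46 kg TAN * 7.14 = 17.5644 kg CaCO3/day

17.5644 kg CaCO3/day


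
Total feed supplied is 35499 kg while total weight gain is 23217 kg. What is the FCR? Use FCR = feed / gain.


FCR = feed consumed / weight gained
FCR = 35499 kg / 23217 kg = 1.52901

1.52901


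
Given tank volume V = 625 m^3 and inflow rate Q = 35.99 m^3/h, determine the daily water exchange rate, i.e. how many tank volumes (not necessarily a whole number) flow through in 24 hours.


Daily flow volume = 35.99 m^3/h * 24 h = 863.76 m^3/day
Exchanges = daily flow / tank volume = 863.76 / 625 = 1.38202 exchanges/day

1.38202 exchanges/day


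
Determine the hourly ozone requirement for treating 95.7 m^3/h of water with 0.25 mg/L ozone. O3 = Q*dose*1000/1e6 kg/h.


O3 demand (mg/h) = Q * dose * 1000 = 95.7 * 0.25 * 1000 = 23925 mg/h
Convert mg to kg: 23925 / 1e6 = 0.023925 kg/h

0.023925 kg/h


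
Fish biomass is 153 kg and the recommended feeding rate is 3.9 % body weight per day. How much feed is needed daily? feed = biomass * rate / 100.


Feeding rate fraction = 3.9% / 100 = 0.039
Daily feed = 153 kg * 0.039 = 5.967 kg/day

5.967 kg/day


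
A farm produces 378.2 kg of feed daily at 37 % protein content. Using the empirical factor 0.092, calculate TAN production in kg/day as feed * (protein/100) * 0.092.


Protein in feed = 378.2 * 37/100 = 139.934 kg/day
TAN = protein * 0.092 = 139.934 * 0.092 = 12.873928 kg/day

12.873928 kg/day


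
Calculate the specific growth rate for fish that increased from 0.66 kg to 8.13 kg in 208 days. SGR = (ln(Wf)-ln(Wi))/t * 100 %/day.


ln(W_f) = ln(8.13) = 2.0955609
ln(W_i) = ln(0.66) = -0.41551544
ln(W_f) - ln(W_i) = 2.0955609 - -0.41551544 = 2.5110763
SGR = 2.5110763 / 208 * 100 = 1.20725 %/day

1.20725 %/day


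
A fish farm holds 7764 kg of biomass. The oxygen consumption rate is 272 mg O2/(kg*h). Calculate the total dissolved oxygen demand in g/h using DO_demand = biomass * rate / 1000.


Total O2 consumption (mg/h) = 7764 kg * 272 mg/(kg*h) = 2111808 mg/h
Convert to g/h: 2111808 / 1000 = 2111.808 g/h

2111.808 g/h


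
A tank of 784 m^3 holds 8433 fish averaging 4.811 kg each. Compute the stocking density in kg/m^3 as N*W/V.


Total biomass = 8433 fish * 4.811 kg = 40571.163 kg
Density = total biomass / volume = 40571.163 / 784 = 51.7489 kg/m^3

51.7489 kg/m^3


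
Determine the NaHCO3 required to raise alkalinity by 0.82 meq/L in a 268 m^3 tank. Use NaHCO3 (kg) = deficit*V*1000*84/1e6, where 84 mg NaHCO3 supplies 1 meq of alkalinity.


Tank volume in L = 268 m^3 * 1000 = 268000 L
Total meq required = 0.82 meq/L * 268000 L = 219760 meq
NaHCO3 mass = 219760 meq * 84 mg/meq / 1e6 = 18.4598 kg

18.4598 kg


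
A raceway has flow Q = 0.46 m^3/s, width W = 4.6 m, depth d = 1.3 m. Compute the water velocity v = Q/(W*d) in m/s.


Cross-sectional area = W * d = 4.6 * 1.3 = 5.98 m^2
Velocity = Q / A = 0.46 / 5.98 = 0.0769231 m/s

0.0769231 m/s


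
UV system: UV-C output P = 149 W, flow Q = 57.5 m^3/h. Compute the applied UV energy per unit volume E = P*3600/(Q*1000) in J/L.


Energy delivered per hour = 149 W * 3600 s = 536400 J/h
Volume treated per hour = 57.5 m^3/h * 1000 = 57500 L/h
dose = 536400 / 57500 = 9.3287 J/L

9.3287 J/L
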